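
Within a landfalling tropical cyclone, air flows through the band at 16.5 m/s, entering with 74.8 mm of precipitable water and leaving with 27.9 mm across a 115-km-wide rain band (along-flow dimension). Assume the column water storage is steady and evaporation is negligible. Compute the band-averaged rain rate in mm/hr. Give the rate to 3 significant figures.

R ≈ 24.2 mm/hr

Column moisture flux per unit crosswind length is F = V × PW.
Inflow: F_in = 16.5 × 74.8 = 1234.2 mm·m/s
Outflow: F_out = 16.5 × 27.9 = 460.35 mm·m/s
Steady-state rate R = (F_in − F_out)/L = (1234.2 − 460.35) / 115000 m = 6.729e-03 mm/s.
R = 6.729e-03 × 3600 = 24.2 mm/hr.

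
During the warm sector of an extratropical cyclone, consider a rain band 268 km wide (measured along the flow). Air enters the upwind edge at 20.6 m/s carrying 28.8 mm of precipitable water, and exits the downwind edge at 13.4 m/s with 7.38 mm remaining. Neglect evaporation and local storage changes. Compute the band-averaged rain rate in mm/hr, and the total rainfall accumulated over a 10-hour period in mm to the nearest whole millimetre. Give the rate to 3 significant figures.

Column moisture flux per unit crosswind length is F = V × PW.
Inflow: F_in = 20.6 × 28.8 = 593.28 mm·m/s
Outflow: F_out = 13.4 × 7.38 = 98.892 mm·m/s
Steady-state rate R = (F_in − F_out)/L = (593.28 − 98.892) / 268000 m = 1.845e-03 mm/s.
R = 1.845e-03 × 3600 = 6.64 mm/hr.
Over 10 h: total = 6.64 × 10 = 66.4 ≈ 66 mm.

R ≈ 6.64 mm/hr; total ≈ 66 mm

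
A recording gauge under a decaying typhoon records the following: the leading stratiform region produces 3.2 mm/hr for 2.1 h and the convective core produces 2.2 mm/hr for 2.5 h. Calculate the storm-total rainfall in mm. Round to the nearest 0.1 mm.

Total = Σ Rᵢ Δtᵢ = 3.2 × 2.1 + 2.2 × 2.5
      = 6.72 + 5.5 = 12.2 mm.

total ≈ 12.2 mm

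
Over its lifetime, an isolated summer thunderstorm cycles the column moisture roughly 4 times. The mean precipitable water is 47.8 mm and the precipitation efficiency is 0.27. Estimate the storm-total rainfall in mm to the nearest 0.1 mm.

rainfall ≈ 51.6 mm

Each cycle deposits ε × PW = 0.27 × 47.8 = 12.906 mm.
Over 4 cycles: 4 × 12.906 = 51.6 mm.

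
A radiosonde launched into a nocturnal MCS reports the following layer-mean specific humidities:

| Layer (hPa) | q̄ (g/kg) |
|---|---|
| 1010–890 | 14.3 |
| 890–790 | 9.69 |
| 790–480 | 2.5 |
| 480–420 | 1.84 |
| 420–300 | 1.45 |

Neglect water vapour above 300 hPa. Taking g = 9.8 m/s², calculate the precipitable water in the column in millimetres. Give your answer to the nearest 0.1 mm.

Precipitable water is the column-integrated vapour mass per unit area: PW = (1/g) Σ q̄ Δp, with q in kg/kg and Δp in Pa (1 kg/m² of water = 1 mm).
Layer 1010–890 hPa: Δp = 120 hPa = 12000 Pa, q̄ = 0.0143 kg/kg → 0.0143 × 12000 / 9.8 = 17.51 mm
Layer 890–790 hPa: Δp = 100 hPa = 10000 Pa, q̄ = 0.00969 kg/kg → 0.00969 × 10000 / 9.8 = 9.89 mm
Layer 790–480 hPa: Δp = 310 hPa = 31000 Pa, q̄ = 0.0025 kg/kg → 0.0025 × 31000 / 9.8 = 7.91 mm
Layer 480–420 hPa: Δp = 60 hPa = 6000 Pa, q̄ = 0.00184 kg/kg → 0.00184 × 6000 / 9.8 = 1.13 mm
Layer 420–300 hPa: Δp = 120 hPa = 12000 Pa, q̄ = 0.00145 kg/kg → 0.00145 × 12000 / 9.8 = 1.78 mm
PW = 17.51 + 9.89 + 7.91 + 1.13 + 1.78 = 38.22 ≈ 38.2 mm.

PW ≈ 38.2 mm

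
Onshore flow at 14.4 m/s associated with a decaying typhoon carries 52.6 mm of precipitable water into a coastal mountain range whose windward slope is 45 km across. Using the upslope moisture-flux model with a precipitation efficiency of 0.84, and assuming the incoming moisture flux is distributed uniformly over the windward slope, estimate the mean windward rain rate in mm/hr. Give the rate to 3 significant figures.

Incoming column moisture flux per unit ridge length: F = V × PW = 14.4 × 52.6 = 757.44 mm·m/s.
Spread over the 45 km slope with efficiency ε = 0.84: R = ε·F/W = 0.84 × 757.44 / 45000 m = 1.414e-02 mm/s.
R = 1.414e-02 × 3600 = 50.9 mm/hr.

R ≈ 50.9 mm/hr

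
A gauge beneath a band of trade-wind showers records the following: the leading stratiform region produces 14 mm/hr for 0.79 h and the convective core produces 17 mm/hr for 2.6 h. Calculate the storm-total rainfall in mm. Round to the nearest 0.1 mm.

Total = Σ Rᵢ Δtᵢ = 14 × 0.79 + 17 × 2.6
      = 11.06 + 44.2 = 55.3 mm.

total ≈ 55.3 mm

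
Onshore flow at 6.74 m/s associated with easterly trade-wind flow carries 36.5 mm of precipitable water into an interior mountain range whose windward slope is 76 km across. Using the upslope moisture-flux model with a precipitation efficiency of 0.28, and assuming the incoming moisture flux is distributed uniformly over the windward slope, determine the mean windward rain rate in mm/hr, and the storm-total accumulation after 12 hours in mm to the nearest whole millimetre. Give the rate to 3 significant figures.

R ≈ 3.26 mm/hr; total ≈ 39 mm

Incoming column moisture flux per unit ridge length: F = V × PW = 6.74 × 36.5 = 246.01 mm·m/s.
Spread over the 76 km slope with efficiency ε = 0.28: R = ε·F/W = 0.28 × 246.01 / 76000 m = 9.064e-04 mm/s.
R = 9.064e-04 × 3600 = 3.26 mm/hr.
Over 12 h: total = 3.26 × 12 = 39.12 ≈ 39 mm.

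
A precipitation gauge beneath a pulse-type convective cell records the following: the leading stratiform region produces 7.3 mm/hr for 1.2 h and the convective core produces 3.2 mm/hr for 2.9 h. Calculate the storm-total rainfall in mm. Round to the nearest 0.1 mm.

total ≈ 18.0 mm

Total = Σ Rᵢ Δtᵢ = 7.3 × 1.2 + 3.2 × 2.9
      = 8.76 + 9.28 = 18.0 mm.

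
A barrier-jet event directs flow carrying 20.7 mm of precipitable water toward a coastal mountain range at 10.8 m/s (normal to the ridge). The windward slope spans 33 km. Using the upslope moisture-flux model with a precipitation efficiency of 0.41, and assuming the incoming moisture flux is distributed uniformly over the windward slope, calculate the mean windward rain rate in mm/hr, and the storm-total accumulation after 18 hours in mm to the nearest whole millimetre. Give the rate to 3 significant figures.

R ≈ 10.0 mm/hr; total ≈ 180 mm

Incoming column moisture flux per unit ridge length: F = V × PW = 10.8 × 20.7 = 223.56 mm·m/s.
Spread over the 33 km slope with efficiency ε = 0.41: R = ε·F/W = 0.41 × 223.56 / 33000 m = 2.778e-03 mm/s.
R = 2.778e-03 × 3600 = 10.0 mm/hr.
Over 18 h: total = 10.0 × 18 = 180 mm.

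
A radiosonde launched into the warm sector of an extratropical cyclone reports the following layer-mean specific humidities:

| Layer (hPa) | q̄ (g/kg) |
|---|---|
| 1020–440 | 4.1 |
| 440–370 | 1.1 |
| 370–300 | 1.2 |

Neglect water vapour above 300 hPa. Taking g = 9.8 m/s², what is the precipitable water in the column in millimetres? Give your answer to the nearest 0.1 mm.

Precipitable water is the column-integrated vapour mass per unit area: PW = (1/g) Σ q̄ Δp, with q in kg/kg and Δp in Pa (1 kg/m² of water = 1 mm).
Layer 1020–440 hPa: Δp = 580 hPa = 58000 Pa, q̄ = 0.0041 kg/kg → 0.0041 × 58000 / 9.8 = 24.27 mm
Layer 440–370 hPa: Δp = 70 hPa = 7000 Pa, q̄ = 0.0011 kg/kg → 0.0011 × 7000 / 9.8 = 0.79 mm
Layer 370–300 hPa: Δp = 70 hPa = 7000 Pa, q̄ = 0.0012 kg/kg → 0.0012 × 7000 / 9.8 = 0.86 mm
PW = 24.27 + 0.79 + 0.86 = 25.92 ≈ 25.9 mm.

PW ≈ 25.9 mm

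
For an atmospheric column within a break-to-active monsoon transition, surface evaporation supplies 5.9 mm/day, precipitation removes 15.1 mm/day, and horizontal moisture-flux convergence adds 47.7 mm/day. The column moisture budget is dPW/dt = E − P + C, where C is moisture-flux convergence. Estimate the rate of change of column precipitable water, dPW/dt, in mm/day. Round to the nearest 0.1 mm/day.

dPW/dt ≈ 38.5 mm/day

dPW/dt = E − P + C = 5.9 − 15.1 + (47.7) = 38.5 mm/day.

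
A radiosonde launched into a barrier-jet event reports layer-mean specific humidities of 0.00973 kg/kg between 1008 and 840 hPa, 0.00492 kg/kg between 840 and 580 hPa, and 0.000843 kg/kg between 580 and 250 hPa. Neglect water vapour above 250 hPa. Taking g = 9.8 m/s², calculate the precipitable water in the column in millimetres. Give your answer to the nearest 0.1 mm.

Precipitable water is the column-integrated vapour mass per unit area: PW = (1/g) Σ q̄ Δp, with q in kg/kg and Δp in Pa (1 kg/m² of water = 1 mm).
Layer 1008–840 hPa: Δp = 168 hPa = 16800 Pa, q̄ = 0.00973 kg/kg → 0.00973 × 16800 / 9.8 = 16.68 mm
Layer 840–580 hPa: Δp = 260 hPa = 26000 Pa, q̄ = 0.00492 kg/kg → 0.00492 × 26000 / 9.8 = 13.05 mm
Layer 580–250 hPa: Δp = 330 hPa = 33000 Pa, q̄ = 0.000843 kg/kg → 0.000843 × 33000 / 9.8 = 2.84 mm
PW = 16.68 + 13.05 + 2.84 = 32.57 ≈ 32.6 mm.

PW ≈ 32.6 mm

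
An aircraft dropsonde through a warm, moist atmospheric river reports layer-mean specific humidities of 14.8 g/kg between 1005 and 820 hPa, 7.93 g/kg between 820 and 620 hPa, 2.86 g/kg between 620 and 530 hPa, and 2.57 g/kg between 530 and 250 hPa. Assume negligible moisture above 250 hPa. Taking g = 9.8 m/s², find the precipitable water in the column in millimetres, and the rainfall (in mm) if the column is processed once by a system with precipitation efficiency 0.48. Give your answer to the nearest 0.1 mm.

Precipitable water is the column-integrated vapour mass per unit area: PW = (1/g) Σ q̄ Δp, with q in kg/kg and Δp in Pa (1 kg/m² of water = 1 mm).
Layer 1005–820 hPa: Δp = 185 hPa = 18500 Pa, q̄ = 0.0148 kg/kg → 0.0148 × 18500 / 9.8 = 27.94 mm
Layer 820–620 hPa: Δp = 200 hPa = 20000 Pa, q̄ = 0.00793 kg/kg → 0.00793 × 20000 / 9.8 = 16.18 mm
Layer 620–530 hPa: Δp = 90 hPa = 9000 Pa, q̄ = 0.00286 kg/kg → 0.00286 × 9000 / 9.8 = 2.63 mm
Layer 530–250 hPa: Δp = 280 hPa = 28000 Pa, q̄ = 0.00257 kg/kg → 0.00257 × 28000 / 9.8 = 7.34 mm
PW = 27.94 + 16.18 + 2.63 + 7.34 = 54.09 ≈ 54.1 mm.
Rainfall = ε × PW = 0.48 × 54.1 = 26.0 mm.

PW ≈ 54.1 mm; rainfall ≈ 26.0 mm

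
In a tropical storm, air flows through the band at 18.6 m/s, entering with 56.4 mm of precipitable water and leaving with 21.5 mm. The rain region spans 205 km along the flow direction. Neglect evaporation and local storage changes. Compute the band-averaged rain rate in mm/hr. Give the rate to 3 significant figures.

R ≈ 11.4 mm/hr

Column moisture flux per unit crosswind length is F = V × PW.
Inflow: F_in = 18.6 × 56.4 = 1049.04 mm·m/s
Outflow: F_out = 18.6 × 21.5 = 399.9 mm·m/s
Steady-state rate R = (F_in − F_out)/L = (1049.04 − 399.9) / 205000 m = 3.167e-03 mm/s.
R = 3.167e-03 × 3600 = 11.4 mm/hr.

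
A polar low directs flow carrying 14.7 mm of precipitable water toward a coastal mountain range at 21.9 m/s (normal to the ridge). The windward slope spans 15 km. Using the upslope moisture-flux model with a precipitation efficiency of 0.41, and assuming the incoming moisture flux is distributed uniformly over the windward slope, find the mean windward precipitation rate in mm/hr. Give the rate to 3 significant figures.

R ≈ 31.7 mm/hr

Incoming column moisture flux per unit ridge length: F = V × PW = 21.9 × 14.7 = 321.93 mm·m/s.
Spread over the 15 km slope with efficiency ε = 0.41: R = ε·F/W = 0.41 × 321.93 / 15000 m = 8.799e-03 mm/s.
R = 8.799e-03 × 3600 = 31.7 mm/hr.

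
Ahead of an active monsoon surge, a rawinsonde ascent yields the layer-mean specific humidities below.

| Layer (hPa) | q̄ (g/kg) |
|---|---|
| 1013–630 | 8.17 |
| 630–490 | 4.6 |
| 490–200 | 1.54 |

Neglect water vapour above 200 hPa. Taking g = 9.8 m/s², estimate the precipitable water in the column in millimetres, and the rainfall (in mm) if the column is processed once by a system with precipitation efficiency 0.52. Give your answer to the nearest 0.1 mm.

PW ≈ 43.1 mm; rainfall ≈ 22.4 mm

Precipitable water is the column-integrated vapour mass per unit area: PW = (1/g) Σ q̄ Δp, with q in kg/kg and Δp in Pa (1 kg/m² of water = 1 mm).
Layer 1013–630 hPa: Δp = 383 hPa = 38300 Pa, q̄ = 0.00817 kg/kg → 0.00817 × 38300 / 9.8 = 31.93 mm
Layer 630–490 hPa: Δp = 140 hPa = 14000 Pa, q̄ = 0.0046 kg/kg → 0.0046 × 14000 / 9.8 = 6.57 mm
Layer 490–200 hPa: Δp = 290 hPa = 29000 Pa, q̄ = 0.00154 kg/kg → 0.00154 × 29000 / 9.8 = 4.56 mm
PW = 31.93 + 6.57 + 4.56 = 43.06 ≈ 43.1 mm.
Rainfall = ε × PW = 0.52 × 43.1 = 22.4 mm.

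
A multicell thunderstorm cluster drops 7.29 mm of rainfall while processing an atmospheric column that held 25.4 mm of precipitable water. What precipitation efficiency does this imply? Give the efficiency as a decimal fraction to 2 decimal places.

ε ≈ 0.29

ε = rainfall / PW = 7.29 / 25.4 = 0.29.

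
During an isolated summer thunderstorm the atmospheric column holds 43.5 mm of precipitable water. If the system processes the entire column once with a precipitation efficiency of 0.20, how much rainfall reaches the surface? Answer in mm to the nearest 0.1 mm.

rainfall ≈ 8.7 mm

Rainfall = ε × PW = 0.20 × 43.5 = 8.7 mm.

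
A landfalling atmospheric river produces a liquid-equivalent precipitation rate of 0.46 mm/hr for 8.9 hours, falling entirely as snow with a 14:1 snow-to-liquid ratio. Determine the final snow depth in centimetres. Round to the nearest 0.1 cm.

snow depth ≈ 5.7 cm

Liquid-equivalent depth = 0.46 × 8.9 = 4.094 mm.
Snow depth = 4.094 mm × 14 = 57.316 mm = 5.7 cm.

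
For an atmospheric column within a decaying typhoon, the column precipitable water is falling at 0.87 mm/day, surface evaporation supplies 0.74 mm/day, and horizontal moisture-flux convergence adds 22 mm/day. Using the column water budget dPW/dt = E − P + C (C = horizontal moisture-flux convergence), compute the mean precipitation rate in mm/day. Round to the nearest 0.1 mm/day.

dPW/dt = -0.87 mm/day.
P = E + C − dPW/dt = 0.74 + (22) − (-0.87) = 23.6 mm/day.

P ≈ 23.6 mm/day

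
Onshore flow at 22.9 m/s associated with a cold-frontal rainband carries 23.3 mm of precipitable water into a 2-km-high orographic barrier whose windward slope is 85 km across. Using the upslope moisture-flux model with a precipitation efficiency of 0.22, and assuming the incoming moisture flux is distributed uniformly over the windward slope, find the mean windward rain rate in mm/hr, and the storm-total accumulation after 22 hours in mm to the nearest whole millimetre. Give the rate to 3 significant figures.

Incoming column moisture flux per unit ridge length: F = V × PW = 22.9 × 23.3 = 533.57 mm·m/s.
Spread over the 85 km slope with efficiency ε = 0.22: R = ε·F/W = 0.22 × 533.57 / 85000 m = 1.381e-03 mm/s.
R = 1.381e-03 × 3600 = 4.97 mm/hr.
Over 22 h: total = 4.97 × 22 = 109.34 ≈ 109 mm.

R ≈ 4.97 mm/hr; total ≈ 109 mm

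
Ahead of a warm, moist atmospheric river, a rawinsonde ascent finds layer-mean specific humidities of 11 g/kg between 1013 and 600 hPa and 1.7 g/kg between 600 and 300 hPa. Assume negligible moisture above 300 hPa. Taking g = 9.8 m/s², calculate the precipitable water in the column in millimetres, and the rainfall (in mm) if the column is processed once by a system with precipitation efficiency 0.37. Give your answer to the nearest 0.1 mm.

Precipitable water is the column-integrated vapour mass per unit area: PW = (1/g) Σ q̄ Δp, with q in kg/kg and Δp in Pa (1 kg/m² of water = 1 mm).
Layer 1013–600 hPa: Δp = 413 hPa = 41300 Pa, q̄ = 0.011 kg/kg → 0.011 × 41300 / 9.8 = 46.36 mm
Layer 600–300 hPa: Δp = 300 hPa = 30000 Pa, q̄ = 0.0017 kg/kg → 0.0017 × 30000 / 9.8 = 5.20 mm
PW = 46.36 + 5.20 = 51.56 ≈ 51.6 mm.
Rainfall = ε × PW = 0.37 × 51.6 = 19.1 mm.

PW ≈ 51.6 mm; rainfall ≈ 19.1 mm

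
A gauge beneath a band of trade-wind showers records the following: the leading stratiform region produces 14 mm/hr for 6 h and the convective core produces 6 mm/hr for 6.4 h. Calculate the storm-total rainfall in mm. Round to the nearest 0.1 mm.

Total = Σ Rᵢ Δtᵢ = 14 × 6 + 6 × 6.4
      = 84 + 38.4 = 122.4 mm.

total ≈ 122.4 mm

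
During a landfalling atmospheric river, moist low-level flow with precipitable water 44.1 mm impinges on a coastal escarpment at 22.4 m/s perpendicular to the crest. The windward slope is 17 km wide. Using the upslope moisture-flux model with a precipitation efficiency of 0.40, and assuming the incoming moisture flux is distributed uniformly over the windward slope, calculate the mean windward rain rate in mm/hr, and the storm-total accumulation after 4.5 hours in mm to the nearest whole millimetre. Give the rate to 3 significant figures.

Incoming column moisture flux per unit ridge length: F = V × PW = 22.4 × 44.1 = 987.84 mm·m/s.
Spread over the 17 km slope with efficiency ε = 0.40: R = ε·F/W = 0.40 × 987.84 / 17000 m = 2.324e-02 mm/s.
R = 2.324e-02 × 3600 = 83.7 mm/hr.
Over 4.5 h: total = 83.7 × 4.5 = 376.65 ≈ 377 mm.

R ≈ 83.7 mm/hr; total ≈ 377 mm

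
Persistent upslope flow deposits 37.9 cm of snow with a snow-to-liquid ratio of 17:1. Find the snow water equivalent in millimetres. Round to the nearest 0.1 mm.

SWE ≈ 22.3 mm

SWE = snow depth / ratio = 37.9 cm / 17 = 2.229 cm = 22.3 mm.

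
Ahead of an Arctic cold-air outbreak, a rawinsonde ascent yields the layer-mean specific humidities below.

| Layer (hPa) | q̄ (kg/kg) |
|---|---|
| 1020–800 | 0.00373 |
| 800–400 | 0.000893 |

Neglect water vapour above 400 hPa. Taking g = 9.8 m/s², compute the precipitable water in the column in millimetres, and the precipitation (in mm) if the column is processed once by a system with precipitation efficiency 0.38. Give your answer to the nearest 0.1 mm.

PW ≈ 12.0 mm; precipitation ≈ 4.6 mm

Precipitable water is the column-integrated vapour mass per unit area: PW = (1/g) Σ q̄ Δp, with q in kg/kg and Δp in Pa (1 kg/m² of water = 1 mm).
Layer 1020–800 hPa: Δp = 220 hPa = 22000 Pa, q̄ = 0.00373 kg/kg → 0.00373 × 22000 / 9.8 = 8.37 mm
Layer 800–400 hPa: Δp = 400 hPa = 40000 Pa, q̄ = 0.000893 kg/kg → 0.000893 × 40000 / 9.8 = 3.64 mm
PW = 8.37 + 3.64 = 12.01 ≈ 12.0 mm.
Precipitation = ε × PW = 0.38 × 12.0 = 4.6 mm.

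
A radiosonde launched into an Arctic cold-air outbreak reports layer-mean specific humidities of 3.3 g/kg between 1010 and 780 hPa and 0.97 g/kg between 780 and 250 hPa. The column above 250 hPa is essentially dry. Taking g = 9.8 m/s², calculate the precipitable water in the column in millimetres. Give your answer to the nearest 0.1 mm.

PW ≈ 13.0 mm

Precipitable water is the column-integrated vapour mass per unit area: PW = (1/g) Σ q̄ Δp, with q in kg/kg and Δp in Pa (1 kg/m² of water = 1 mm).
Layer 1010–780 hPa: Δp = 230 hPa = 23000 Pa, q̄ = 0.0033 kg/kg → 0.0033 × 23000 / 9.8 = 7.74 mm
Layer 780–250 hPa: Δp = 530 hPa = 53000 Pa, q̄ = 0.00097 kg/kg → 0.00097 × 53000 / 9.8 = 5.25 mm
PW = 7.74 + 5.25 = 12.99 ≈ 13.0 mm.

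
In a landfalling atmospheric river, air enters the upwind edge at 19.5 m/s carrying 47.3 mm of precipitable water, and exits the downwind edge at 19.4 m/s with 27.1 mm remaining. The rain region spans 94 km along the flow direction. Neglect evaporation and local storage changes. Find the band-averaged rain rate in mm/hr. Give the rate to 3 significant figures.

Column moisture flux per unit crosswind length is F = V × PW.
Inflow: F_in = 19.5 × 47.3 = 922.35 mm·m/s
Outflow: F_out = 19.4 × 27.1 = 525.74 mm·m/s
Steady-state rate R = (F_in − F_out)/L = (922.35 − 525.74) / 94000 m = 4.219e-03 mm/s.
R = 4.219e-03 × 3600 = 15.2 mm/hr.

R ≈ 15.2 mm/hr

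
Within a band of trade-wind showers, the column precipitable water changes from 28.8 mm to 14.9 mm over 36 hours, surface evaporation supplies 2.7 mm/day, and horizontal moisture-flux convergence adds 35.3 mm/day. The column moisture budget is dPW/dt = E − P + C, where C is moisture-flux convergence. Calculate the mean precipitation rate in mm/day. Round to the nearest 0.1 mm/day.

P ≈ 47.3 mm/day

dPW/dt = (14.9 − 28.8) mm / (36/24 day) = -9.267 mm/day.
P = E + C − dPW/dt = 2.7 + (35.3) − (-9.267) = 47.3 mm/day.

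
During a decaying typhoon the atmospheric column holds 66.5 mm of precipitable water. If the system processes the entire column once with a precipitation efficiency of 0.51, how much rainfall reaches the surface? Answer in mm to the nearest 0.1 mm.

rainfall ≈ 33.9 mm

Rainfall = ε × PW = 0.51 × 66.5 = 33.9 mm.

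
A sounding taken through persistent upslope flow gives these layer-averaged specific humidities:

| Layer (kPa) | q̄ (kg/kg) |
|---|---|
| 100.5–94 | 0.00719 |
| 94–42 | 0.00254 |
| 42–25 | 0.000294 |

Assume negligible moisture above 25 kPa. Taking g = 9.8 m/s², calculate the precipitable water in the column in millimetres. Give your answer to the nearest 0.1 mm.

PW ≈ 18.8 mm

Precipitable water is the column-integrated vapour mass per unit area: PW = (1/g) Σ q̄ Δp, with q in kg/kg and Δp in Pa (1 kg/m² of water = 1 mm).
Layer 100.5–94 kPa: Δp = 65 hPa = 6500 Pa, q̄ = 0.00719 kg/kg → 0.00719 × 6500 / 9.8 = 4.77 mm
Layer 94–42 kPa: Δp = 520 hPa = 52000 Pa, q̄ = 0.00254 kg/kg → 0.00254 × 52000 / 9.8 = 13.48 mm
Layer 42–25 kPa: Δp = 170 hPa = 17000 Pa, q̄ = 0.000294 kg/kg → 0.000294 × 17000 / 9.8 = 0.51 mm
PW = 4.77 + 13.48 + 0.51 = 18.76 ≈ 18.8 mm.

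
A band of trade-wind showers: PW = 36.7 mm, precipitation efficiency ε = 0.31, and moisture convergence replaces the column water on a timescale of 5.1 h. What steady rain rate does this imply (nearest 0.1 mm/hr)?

Each overturning extracts ε × PW = 0.31 × 36.7 = 11.377 mm.
Rate = ε·PW / τ = 11.377 / 5.1 h = 2.2 mm/hr.

R ≈ 2.2 mm/hr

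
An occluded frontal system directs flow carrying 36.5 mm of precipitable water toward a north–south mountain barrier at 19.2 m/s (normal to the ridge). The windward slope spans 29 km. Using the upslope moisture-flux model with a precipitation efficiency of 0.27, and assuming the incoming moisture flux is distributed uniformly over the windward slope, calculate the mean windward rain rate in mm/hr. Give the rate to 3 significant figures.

Incoming column moisture flux per unit ridge length: F = V × PW = 19.2 × 36.5 = 700.8 mm·m/s.
Spread over the 29 km slope with efficiency ε = 0.27: R = ε·F/W = 0.27 × 700.8 / 29000 m = 6.525e-03 mm/s.
R = 6.525e-03 × 3600 = 23.5 mm/hr.

R ≈ 23.5 mm/hr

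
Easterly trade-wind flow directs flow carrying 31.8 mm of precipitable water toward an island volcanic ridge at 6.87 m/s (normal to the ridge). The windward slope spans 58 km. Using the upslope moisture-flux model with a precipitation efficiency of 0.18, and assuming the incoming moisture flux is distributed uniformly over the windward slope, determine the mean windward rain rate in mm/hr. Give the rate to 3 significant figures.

R ≈ 2.44 mm/hr

Incoming column moisture flux per unit ridge length: F = V × PW = 6.87 × 31.8 = 218.466 mm·m/s.
Spread over the 58 km slope with efficiency ε = 0.18: R = ε·F/W = 0.18 × 218.466 / 58000 m = 6.780e-04 mm/s.
R = 6.780e-04 × 3600 = 2.44 mm/hr.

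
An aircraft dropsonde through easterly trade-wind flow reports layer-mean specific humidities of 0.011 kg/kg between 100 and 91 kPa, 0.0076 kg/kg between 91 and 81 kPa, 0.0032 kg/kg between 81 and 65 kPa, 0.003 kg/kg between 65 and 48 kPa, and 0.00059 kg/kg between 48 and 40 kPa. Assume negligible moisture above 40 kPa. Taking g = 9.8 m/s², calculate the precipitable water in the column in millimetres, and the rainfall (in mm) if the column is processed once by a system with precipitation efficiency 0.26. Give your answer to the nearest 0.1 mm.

PW ≈ 28.8 mm; rainfall ≈ 7.5 mm

Precipitable water is the column-integrated vapour mass per unit area: PW = (1/g) Σ q̄ Δp, with q in kg/kg and Δp in Pa (1 kg/m² of water = 1 mm).
Layer 100–91 kPa: Δp = 90 hPa = 9000 Pa, q̄ = 0.011 kg/kg → 0.011 × 9000 / 9.8 = 10.10 mm
Layer 91–81 kPa: Δp = 100 hPa = 10000 Pa, q̄ = 0.0076 kg/kg → 0.0076 × 10000 / 9.8 = 7.76 mm
Layer 81–65 kPa: Δp = 160 hPa = 16000 Pa, q̄ = 0.0032 kg/kg → 0.0032 × 16000 / 9.8 = 5.22 mm
Layer 65–48 kPa: Δp = 170 hPa = 17000 Pa, q̄ = 0.003 kg/kg → 0.003 × 17000 / 9.8 = 5.20 mm
Layer 48–40 kPa: Δp = 80 hPa = 8000 Pa, q̄ = 0.00059 kg/kg → 0.00059 × 8000 / 9.8 = 0.48 mm
PW = 10.10 + 7.76 + 5.22 + 5.20 + 0.48 = 28.76 ≈ 28.8 mm.
Rainfall = ε × PW = 0.26 × 28.8 = 7.5 mm.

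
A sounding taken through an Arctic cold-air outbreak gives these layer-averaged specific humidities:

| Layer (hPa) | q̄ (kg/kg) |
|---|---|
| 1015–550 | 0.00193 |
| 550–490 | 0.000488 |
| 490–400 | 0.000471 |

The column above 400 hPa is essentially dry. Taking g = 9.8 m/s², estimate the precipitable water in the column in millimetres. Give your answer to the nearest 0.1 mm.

PW ≈ 9.9 mm

Precipitable water is the column-integrated vapour mass per unit area: PW = (1/g) Σ q̄ Δp, with q in kg/kg and Δp in Pa (1 kg/m² of water = 1 mm).
Layer 1015–550 hPa: Δp = 465 hPa = 46500 Pa, q̄ = 0.00193 kg/kg → 0.00193 × 46500 / 9.8 = 9.16 mm
Layer 550–490 hPa: Δp = 60 hPa = 6000 Pa, q̄ = 0.000488 kg/kg → 0.000488 × 6000 / 9.8 = 0.30 mm
Layer 490–400 hPa: Δp = 90 hPa = 9000 Pa, q̄ = 0.000471 kg/kg → 0.000471 × 9000 / 9.8 = 0.43 mm
PW = 9.16 + 0.30 + 0.43 = 9.89 ≈ 9.9 mm.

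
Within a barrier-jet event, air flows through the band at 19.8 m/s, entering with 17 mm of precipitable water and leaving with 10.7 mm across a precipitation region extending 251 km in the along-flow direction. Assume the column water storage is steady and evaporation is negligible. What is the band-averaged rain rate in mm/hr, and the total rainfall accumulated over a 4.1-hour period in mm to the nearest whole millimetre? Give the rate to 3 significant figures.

R ≈ 1.79 mm/hr; total ≈ 7 mm

Column moisture flux per unit crosswind length is F = V × PW.
Inflow: F_in = 19.8 × 17 = 336.6 mm·m/s
Outflow: F_out = 19.8 × 10.7 = 211.86 mm·m/s
Steady-state rate R = (F_in − F_out)/L = (336.6 − 211.86) / 251000 m = 4.970e-04 mm/s.
R = 4.970e-04 × 3600 = 1.79 mm/hr.
Over 4.1 h: total = 1.79 × 4.1 = 7.339 ≈ 7 mm.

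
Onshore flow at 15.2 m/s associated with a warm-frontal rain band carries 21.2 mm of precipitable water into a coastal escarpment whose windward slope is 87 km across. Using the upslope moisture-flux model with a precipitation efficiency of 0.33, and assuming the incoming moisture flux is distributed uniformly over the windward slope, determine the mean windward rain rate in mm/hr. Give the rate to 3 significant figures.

Incoming column moisture flux per unit ridge length: F = V × PW = 15.2 × 21.2 = 322.24 mm·m/s.
Spread over the 87 km slope with efficiency ε = 0.33: R = ε·F/W = 0.33 × 322.24 / 87000 m = 1.222e-03 mm/s.
R = 1.222e-03 × 3600 = 4.40 mm/hr.

R ≈ 4.40 mm/hr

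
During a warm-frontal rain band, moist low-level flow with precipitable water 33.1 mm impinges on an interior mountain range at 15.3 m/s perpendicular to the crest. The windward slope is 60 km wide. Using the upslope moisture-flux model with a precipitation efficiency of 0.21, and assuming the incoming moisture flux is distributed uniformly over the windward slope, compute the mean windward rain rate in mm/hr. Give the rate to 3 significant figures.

R ≈ 6.38 mm/hr

Incoming column moisture flux per unit ridge length: F = V × PW = 15.3 × 33.1 = 506.43 mm·m/s.
Spread over the 60 km slope with efficiency ε = 0.21: R = ε·F/W = 0.21 × 506.43 / 60000 m = 1.773e-03 mm/s.
R = 1.773e-03 × 3600 = 6.38 mm/hr.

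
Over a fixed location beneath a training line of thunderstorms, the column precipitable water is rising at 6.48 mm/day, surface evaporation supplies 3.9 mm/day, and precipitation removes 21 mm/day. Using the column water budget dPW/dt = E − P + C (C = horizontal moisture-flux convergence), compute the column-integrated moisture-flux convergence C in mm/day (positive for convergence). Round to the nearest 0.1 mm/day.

dPW/dt = +6.48 mm/day.
C = dPW/dt − E + P = (+6.48) − 3.9 + 21 = 23.6 mm/day.

C ≈ 23.6 mm/day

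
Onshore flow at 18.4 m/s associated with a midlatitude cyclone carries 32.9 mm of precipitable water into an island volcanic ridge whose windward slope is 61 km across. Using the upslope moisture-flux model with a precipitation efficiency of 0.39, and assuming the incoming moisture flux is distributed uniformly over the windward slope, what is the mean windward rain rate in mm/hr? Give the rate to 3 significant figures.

Incoming column moisture flux per unit ridge length: F = V × PW = 18.4 × 32.9 = 605.36 mm·m/s.
Spread over the 61 km slope with efficiency ε = 0.39: R = ε·F/W = 0.39 × 605.36 / 61000 m = 3.870e-03 mm/s.
R = 3.870e-03 × 3600 = 13.9 mm/hr.

R ≈ 13.9 mm/hr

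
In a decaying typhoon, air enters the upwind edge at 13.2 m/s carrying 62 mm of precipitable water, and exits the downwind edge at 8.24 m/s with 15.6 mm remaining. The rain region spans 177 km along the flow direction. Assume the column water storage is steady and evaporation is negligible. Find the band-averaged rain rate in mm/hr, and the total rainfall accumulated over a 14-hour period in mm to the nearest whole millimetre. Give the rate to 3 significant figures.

R ≈ 14.0 mm/hr; total ≈ 196 mm

Column moisture flux per unit crosswind length is F = V × PW.
Inflow: F_in = 13.2 × 62 = 818.4 mm·m/s
Outflow: F_out = 8.24 × 15.6 = 128.544 mm·m/s
Steady-state rate R = (F_in − F_out)/L = (818.4 − 128.544) / 177000 m = 3.897e-03 mm/s.
R = 3.897e-03 × 3600 = 14.0 mm/hr.
Over 14 h: total = 14.0 × 14 = 196 mm.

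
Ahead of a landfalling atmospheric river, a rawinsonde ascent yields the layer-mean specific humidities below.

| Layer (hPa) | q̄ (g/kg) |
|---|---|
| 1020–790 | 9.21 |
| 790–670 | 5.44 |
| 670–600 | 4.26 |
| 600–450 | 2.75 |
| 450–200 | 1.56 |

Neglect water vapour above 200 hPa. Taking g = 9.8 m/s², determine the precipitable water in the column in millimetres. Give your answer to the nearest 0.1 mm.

Precipitable water is the column-integrated vapour mass per unit area: PW = (1/g) Σ q̄ Δp, with q in kg/kg and Δp in Pa (1 kg/m² of water = 1 mm).
Layer 1020–790 hPa: Δp = 230 hPa = 23000 Pa, q̄ = 0.00921 kg/kg → 0.00921 × 23000 / 9.8 = 21.62 mm
Layer 790–670 hPa: Δp = 120 hPa = 12000 Pa, q̄ = 0.00544 kg/kg → 0.00544 × 12000 / 9.8 = 6.66 mm
Layer 670–600 hPa: Δp = 70 hPa = 7000 Pa, q̄ = 0.00426 kg/kg → 0.00426 × 7000 / 9.8 = 3.04 mm
Layer 600–450 hPa: Δp = 150 hPa = 15000 Pa, q̄ = 0.00275 kg/kg → 0.00275 × 15000 / 9.8 = 4.21 mm
Layer 450–200 hPa: Δp = 250 hPa = 25000 Pa, q̄ = 0.00156 kg/kg → 0.00156 × 25000 / 9.8 = 3.98 mm
PW = 21.62 + 6.66 + 3.04 + 4.21 + 3.98 = 39.51 ≈ 39.5 mm.

PW ≈ 39.5 mm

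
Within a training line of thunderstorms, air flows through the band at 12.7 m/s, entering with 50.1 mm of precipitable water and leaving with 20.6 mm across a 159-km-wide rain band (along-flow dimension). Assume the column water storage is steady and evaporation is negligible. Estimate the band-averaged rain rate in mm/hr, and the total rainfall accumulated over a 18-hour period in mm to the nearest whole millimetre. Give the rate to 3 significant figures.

Column moisture flux per unit crosswind length is F = V × PW.
Inflow: F_in = 12.7 × 50.1 = 636.27 mm·m/s
Outflow: F_out = 12.7 × 20.6 = 261.62 mm·m/s
Steady-state rate R = (F_in − F_out)/L = (636.27 − 261.62) / 159000 m = 2.356e-03 mm/s.
R = 2.356e-03 × 3600 = 8.48 mm/hr.
Over 18 h: total = 8.48 × 18 = 152.64 ≈ 153 mm.

R ≈ 8.48 mm/hr; total ≈ 153 mm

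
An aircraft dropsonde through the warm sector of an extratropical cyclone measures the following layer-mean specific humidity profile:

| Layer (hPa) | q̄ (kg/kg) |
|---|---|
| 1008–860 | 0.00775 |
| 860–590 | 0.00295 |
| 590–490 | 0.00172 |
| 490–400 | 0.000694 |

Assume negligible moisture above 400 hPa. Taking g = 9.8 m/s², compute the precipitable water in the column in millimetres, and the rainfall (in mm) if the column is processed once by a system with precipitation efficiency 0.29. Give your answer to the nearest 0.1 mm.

Precipitable water is the column-integrated vapour mass per unit area: PW = (1/g) Σ q̄ Δp, with q in kg/kg and Δp in Pa (1 kg/m² of water = 1 mm).
Layer 1008–860 hPa: Δp = 148 hPa = 14800 Pa, q̄ = 0.00775 kg/kg → 0.00775 × 14800 / 9.8 = 11.70 mm
Layer 860–590 hPa: Δp = 270 hPa = 27000 Pa, q̄ = 0.00295 kg/kg → 0.00295 × 27000 / 9.8 = 8.13 mm
Layer 590–490 hPa: Δp = 100 hPa = 10000 Pa, q̄ = 0.00172 kg/kg → 0.00172 × 10000 / 9.8 = 1.76 mm
Layer 490–400 hPa: Δp = 90 hPa = 9000 Pa, q̄ = 0.000694 kg/kg → 0.000694 × 9000 / 9.8 = 0.64 mm
PW = 11.70 + 8.13 + 1.76 + 0.64 = 22.23 ≈ 22.2 mm.
Rainfall = ε × PW = 0.29 × 22.2 = 6.4 mm.

PW ≈ 22.2 mm; rainfall ≈ 6.4 mm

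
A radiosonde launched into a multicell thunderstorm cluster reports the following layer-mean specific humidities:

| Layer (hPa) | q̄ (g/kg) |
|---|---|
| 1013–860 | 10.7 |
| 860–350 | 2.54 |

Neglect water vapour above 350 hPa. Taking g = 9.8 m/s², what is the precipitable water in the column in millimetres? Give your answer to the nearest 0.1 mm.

PW ≈ 29.9 mm

Precipitable water is the column-integrated vapour mass per unit area: PW = (1/g) Σ q̄ Δp, with q in kg/kg and Δp in Pa (1 kg/m² of water = 1 mm).
Layer 1013–860 hPa: Δp = 153 hPa = 15300 Pa, q̄ = 0.0107 kg/kg → 0.0107 × 15300 / 9.8 = 16.71 mm
Layer 860–350 hPa: Δp = 510 hPa = 51000 Pa, q̄ = 0.00254 kg/kg → 0.00254 × 51000 / 9.8 = 13.22 mm
PW = 16.71 + 13.22 = 29.93 ≈ 29.9 mm.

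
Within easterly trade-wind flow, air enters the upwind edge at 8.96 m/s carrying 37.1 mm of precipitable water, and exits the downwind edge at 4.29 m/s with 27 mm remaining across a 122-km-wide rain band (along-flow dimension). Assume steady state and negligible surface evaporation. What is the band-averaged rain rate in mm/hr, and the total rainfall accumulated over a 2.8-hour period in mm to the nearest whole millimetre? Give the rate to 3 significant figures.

R ≈ 6.39 mm/hr; total ≈ 18 mm

Column moisture flux per unit crosswind length is F = V × PW.
Inflow: F_in = 8.96 × 37.1 = 332.416 mm·m/s
Outflow: F_out = 4.29 × 27 = 115.83 mm·m/s
Steady-state rate R = (F_in − F_out)/L = (332.416 − 115.83) / 122000 m = 1.775e-03 mm/s.
R = 1.775e-03 × 3600 = 6.39 mm/hr.
Over 2.8 h: total = 6.39 × 2.8 = 17.892 ≈ 18 mm.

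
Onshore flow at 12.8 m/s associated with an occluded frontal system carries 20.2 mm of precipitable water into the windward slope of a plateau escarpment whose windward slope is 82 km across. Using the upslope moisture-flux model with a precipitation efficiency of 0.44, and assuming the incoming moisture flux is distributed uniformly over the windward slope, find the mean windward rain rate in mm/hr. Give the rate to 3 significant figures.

Incoming column moisture flux per unit ridge length: F = V × PW = 12.8 × 20.2 = 258.56 mm·m/s.
Spread over the 82 km slope with efficiency ε = 0.44: R = ε·F/W = 0.44 × 258.56 / 82000 m = 1.387e-03 mm/s.
R = 1.387e-03 × 3600 = 4.99 mm/hr.

R ≈ 4.99 mm/hr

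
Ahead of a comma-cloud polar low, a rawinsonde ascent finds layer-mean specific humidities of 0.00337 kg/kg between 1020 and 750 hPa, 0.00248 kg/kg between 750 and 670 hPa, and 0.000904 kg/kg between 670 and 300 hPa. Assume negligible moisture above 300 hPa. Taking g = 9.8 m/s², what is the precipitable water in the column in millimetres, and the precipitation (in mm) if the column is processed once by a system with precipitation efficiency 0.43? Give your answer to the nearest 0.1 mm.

PW ≈ 14.7 mm; precipitation ≈ 6.3 mm

Precipitable water is the column-integrated vapour mass per unit area: PW = (1/g) Σ q̄ Δp, with q in kg/kg and Δp in Pa (1 kg/m² of water = 1 mm).
Layer 1020–750 hPa: Δp = 270 hPa = 27000 Pa, q̄ = 0.00337 kg/kg → 0.00337 × 27000 / 9.8 = 9.28 mm
Layer 750–670 hPa: Δp = 80 hPa = 8000 Pa, q̄ = 0.00248 kg/kg → 0.00248 × 8000 / 9.8 = 2.02 mm
Layer 670–300 hPa: Δp = 370 hPa = 37000 Pa, q̄ = 0.000904 kg/kg → 0.000904 × 37000 / 9.8 = 3.41 mm
PW = 9.28 + 2.02 + 3.41 = 14.71 ≈ 14.7 mm.
Precipitation = ε × PW = 0.43 × 14.7 = 6.3 mm.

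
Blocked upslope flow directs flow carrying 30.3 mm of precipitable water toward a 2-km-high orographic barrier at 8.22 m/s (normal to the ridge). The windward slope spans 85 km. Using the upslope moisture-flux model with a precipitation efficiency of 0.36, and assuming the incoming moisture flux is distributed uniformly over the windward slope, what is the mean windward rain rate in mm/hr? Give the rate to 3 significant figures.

Incoming column moisture flux per unit ridge length: F = V × PW = 8.22 × 30.3 = 249.066 mm·m/s.
Spread over the 85 km slope with efficiency ε = 0.36: R = ε·F/W = 0.36 × 249.066 / 85000 m = 1.055e-03 mm/s.
R = 1.055e-03 × 3600 = 3.80 mm/hr.

R ≈ 3.80 mm/hr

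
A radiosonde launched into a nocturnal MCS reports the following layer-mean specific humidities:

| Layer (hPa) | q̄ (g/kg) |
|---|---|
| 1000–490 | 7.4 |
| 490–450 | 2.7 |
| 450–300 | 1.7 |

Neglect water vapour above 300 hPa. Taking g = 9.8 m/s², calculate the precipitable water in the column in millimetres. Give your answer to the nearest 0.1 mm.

Precipitable water is the column-integrated vapour mass per unit area: PW = (1/g) Σ q̄ Δp, with q in kg/kg and Δp in Pa (1 kg/m² of water = 1 mm).
Layer 1000–490 hPa: Δp = 510 hPa = 51000 Pa, q̄ = 0.0074 kg/kg → 0.0074 × 51000 / 9.8 = 38.51 mm
Layer 490–450 hPa: Δp = 40 hPa = 4000 Pa, q̄ = 0.0027 kg/kg → 0.0027 × 4000 / 9.8 = 1.10 mm
Layer 450–300 hPa: Δp = 150 hPa = 15000 Pa, q̄ = 0.0017 kg/kg → 0.0017 × 15000 / 9.8 = 2.60 mm
PW = 38.51 + 1.10 + 2.60 = 42.21 ≈ 42.2 mm.

PW ≈ 42.2 mm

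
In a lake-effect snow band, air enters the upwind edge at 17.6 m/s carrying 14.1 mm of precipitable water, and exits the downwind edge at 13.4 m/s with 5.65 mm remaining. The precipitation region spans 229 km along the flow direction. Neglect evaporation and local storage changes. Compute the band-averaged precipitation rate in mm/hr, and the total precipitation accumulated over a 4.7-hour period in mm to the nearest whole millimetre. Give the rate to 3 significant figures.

R ≈ 2.71 mm/hr; total ≈ 13 mm

Column moisture flux per unit crosswind length is F = V × PW.
Inflow: F_in = 17.6 × 14.1 = 248.16 mm·m/s
Outflow: F_out = 13.4 × 5.65 = 75.71 mm·m/s
Steady-state rate R = (F_in − F_out)/L = (248.16 − 75.71) / 229000 m = 7.531e-04 mm/s.
R = 7.531e-04 × 3600 = 2.71 mm/hr.
Over 4.7 h: total = 2.71 × 4.7 = 12.737 ≈ 13 mm.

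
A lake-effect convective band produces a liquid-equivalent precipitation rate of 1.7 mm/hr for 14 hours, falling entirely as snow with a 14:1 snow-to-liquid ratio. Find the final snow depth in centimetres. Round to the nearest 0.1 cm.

Liquid-equivalent depth = 1.7 × 14 = 23.8 mm.
Snow depth = 23.8 mm × 14 = 333.2 mm = 33.3 cm.

snow depth ≈ 33.3 cm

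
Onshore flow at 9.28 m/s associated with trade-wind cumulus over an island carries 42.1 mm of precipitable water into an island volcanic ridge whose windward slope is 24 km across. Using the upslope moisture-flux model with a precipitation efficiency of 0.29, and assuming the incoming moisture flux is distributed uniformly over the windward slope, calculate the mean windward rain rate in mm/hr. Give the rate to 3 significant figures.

Incoming column moisture flux per unit ridge length: F = V × PW = 9.28 × 42.1 = 390.688 mm·m/s.
Spread over the 24 km slope with efficiency ε = 0.29: R = ε·F/W = 0.29 × 390.688 / 24000 m = 4.721e-03 mm/s.
R = 4.721e-03 × 3600 = 17.0 mm/hr.

R ≈ 17.0 mm/hr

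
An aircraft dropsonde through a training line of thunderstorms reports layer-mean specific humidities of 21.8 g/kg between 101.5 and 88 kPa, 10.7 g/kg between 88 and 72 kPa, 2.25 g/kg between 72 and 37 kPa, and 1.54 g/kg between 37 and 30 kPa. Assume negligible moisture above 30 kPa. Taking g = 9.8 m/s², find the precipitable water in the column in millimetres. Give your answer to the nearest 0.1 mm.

Precipitable water is the column-integrated vapour mass per unit area: PW = (1/g) Σ q̄ Δp, with q in kg/kg and Δp in Pa (1 kg/m² of water = 1 mm).
Layer 101.5–88 kPa: Δp = 135 hPa = 13500 Pa, q̄ = 0.0218 kg/kg → 0.0218 × 13500 / 9.8 = 30.03 mm
Layer 88–72 kPa: Δp = 160 hPa = 16000 Pa, q̄ = 0.0107 kg/kg → 0.0107 × 16000 / 9.8 = 17.47 mm
Layer 72–37 kPa: Δp = 350 hPa = 35000 Pa, q̄ = 0.00225 kg/kg → 0.00225 × 35000 / 9.8 = 8.04 mm
Layer 37–30 kPa: Δp = 70 hPa = 7000 Pa, q̄ = 0.00154 kg/kg → 0.00154 × 7000 / 9.8 = 1.10 mm
PW = 30.03 + 17.47 + 8.04 + 1.10 = 56.64 ≈ 56.6 mm.

PW ≈ 56.6 mm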